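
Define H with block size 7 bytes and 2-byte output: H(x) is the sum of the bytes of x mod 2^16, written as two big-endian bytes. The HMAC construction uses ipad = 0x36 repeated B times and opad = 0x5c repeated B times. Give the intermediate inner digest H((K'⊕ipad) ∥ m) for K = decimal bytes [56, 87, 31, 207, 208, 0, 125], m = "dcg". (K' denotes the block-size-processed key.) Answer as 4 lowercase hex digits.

0426

Key decimal bytes [56, 87, 31, 207, 208, 0, 125] = 38 57 1f cf d0 00 7d is exactly B = 7 bytes: K' = 38 57 1f cf d0 00 7d.
K' ⊕ ipad = 0e 61 29 f9 e6 36 4b.
Inner input = 0e 61 29 f9 e6 36 4b ∥ 64 63 67.
Inner hash: sum = 14+97+41+249+230+54+75+100+99+103 = 1062 → 04 26.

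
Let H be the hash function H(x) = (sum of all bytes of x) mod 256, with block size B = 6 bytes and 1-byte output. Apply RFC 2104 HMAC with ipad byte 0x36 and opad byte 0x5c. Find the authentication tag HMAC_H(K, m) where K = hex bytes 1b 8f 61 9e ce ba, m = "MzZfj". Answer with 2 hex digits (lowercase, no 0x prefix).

Key hex bytes 1b 8f 61 9e ce ba is exactly B = 6 bytes: K' = 1b 8f 61 9e ce ba.
K' ⊕ ipad = 2d b9 57 a8 f8 8c.  K' ⊕ opad = 47 d3 3d c2 92 e6.
Inner input = (K'⊕ipad) ∥ m = 2d b9 57 a8 f8 8c ∥ 4d 7a 5a 66 6a.
Inner hash: sum = 45+185+87+168+248+140+77+122+90+102+106 = 1370; mod 256 = 90 → 5a.
Outer input = (K'⊕opad) ∥ inner = 47 d3 3d c2 92 e6 ∥ 5a.
Outer hash (tag): sum = 71+211+61+194+146+230+90 = 1003; mod 256 = 235 → eb.

eb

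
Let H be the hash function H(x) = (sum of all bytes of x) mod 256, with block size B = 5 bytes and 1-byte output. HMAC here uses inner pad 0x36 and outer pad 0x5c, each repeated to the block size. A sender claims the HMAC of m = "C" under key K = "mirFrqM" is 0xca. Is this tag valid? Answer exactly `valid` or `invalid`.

Key "mirFrqM" = 6d 69 72 46 72 71 4d is 7 bytes > B = 5, so hash it first: H(key) = be, then zero-pad to 5 bytes: K' = be 00 00 00 00.
K' ⊕ ipad = 88 36 36 36 36; K' ⊕ opad = e2 5c 5c 5c 5c.
Inner hash: sum = 136+54+54+54+54+67 = 419; mod 256 = 163 → a3.
Outer hash (recomputed tag): sum = 226+92+92+92+92+163 = 757; mod 256 = 245 → f5.
Recomputed tag = f5; claimed = ca → mismatch.

invalid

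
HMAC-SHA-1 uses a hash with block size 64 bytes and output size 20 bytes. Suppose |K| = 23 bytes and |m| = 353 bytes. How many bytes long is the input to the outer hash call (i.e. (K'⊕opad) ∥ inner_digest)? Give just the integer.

Key is 23 ≤ 64 bytes, zero-padded: |K'| = 64.
Outer input = (K'⊕opad) ∥ H(inner) → 64 + 20 = 84 bytes.

84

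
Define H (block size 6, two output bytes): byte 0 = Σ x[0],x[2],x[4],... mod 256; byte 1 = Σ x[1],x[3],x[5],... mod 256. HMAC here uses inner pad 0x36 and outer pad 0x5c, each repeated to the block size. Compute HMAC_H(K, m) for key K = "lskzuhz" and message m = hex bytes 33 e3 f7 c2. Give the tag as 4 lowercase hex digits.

d835

Key "lskzuhz" = 6c 73 6b 7a 75 68 7a is 7 bytes > B = 6, so hash it first: H(key) = c6 55, then zero-pad to 6 bytes: K' = c6 55 00 00 00 00.
K' ⊕ ipad = f0 63 36 36 36 36.  K' ⊕ opad = 9a 09 5c 5c 5c 5c.
Inner input = (K'⊕ipad) ∥ m = f0 63 36 36 36 36 ∥ 33 e3 f7 c2.
Inner hash: even-index sum = 646 mod 256 = 134; odd-index sum = 628 mod 256 = 116 → 86 74.
Outer input = (K'⊕opad) ∥ inner = 9a 09 5c 5c 5c 5c ∥ 86 74.
Outer hash (tag): even-index sum = 472 mod 256 = 216; odd-index sum = 309 mod 256 = 53 → d8 35.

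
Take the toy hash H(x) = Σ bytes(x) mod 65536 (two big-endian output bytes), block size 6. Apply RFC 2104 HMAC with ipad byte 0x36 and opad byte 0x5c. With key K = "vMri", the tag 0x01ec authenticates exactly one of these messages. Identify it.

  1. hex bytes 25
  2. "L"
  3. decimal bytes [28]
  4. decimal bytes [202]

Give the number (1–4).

4

Key "vMri" = 76 4d 72 69 is 4 bytes ≤ B = 6; zero-pad to 6 bytes: K' = 76 4d 72 69 00 00.
K' ⊕ ipad = 40 7b 44 5f 36 36; K' ⊕ opad = 2a 11 2e 35 5c 5c.
m1: inner = H(40 7b 44 5f 36 36 25) = 01 ef; tag = H(2a 11 2e 35 5c 5c 01 ef) = 0246
m2: inner = H(40 7b 44 5f 36 36 4c) = 02 16; tag = H(2a 11 2e 35 5c 5c 02 16) = 016e
m3: inner = H(40 7b 44 5f 36 36 1c) = 01 e6; tag = H(2a 11 2e 35 5c 5c 01 e6) = 023d
m4: inner = H(40 7b 44 5f 36 36 ca) = 02 94; tag = H(2a 11 2e 35 5c 5c 02 94) = 01ec ← matches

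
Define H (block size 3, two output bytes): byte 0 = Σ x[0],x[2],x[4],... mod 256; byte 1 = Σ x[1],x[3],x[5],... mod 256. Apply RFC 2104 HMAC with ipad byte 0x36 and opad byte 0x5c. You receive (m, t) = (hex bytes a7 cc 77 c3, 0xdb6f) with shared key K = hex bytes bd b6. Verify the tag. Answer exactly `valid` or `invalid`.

invalid

Key hex bytes bd b6 is 2 bytes ≤ B = 3; zero-pad to 3 bytes: K' = bd b6 00.
K' ⊕ ipad = 8b 80 36; K' ⊕ opad = e1 ea 5c.
Inner hash: even-index sum = 592 mod 256 = 80; odd-index sum = 414 mod 256 = 158 → 50 9e.
Outer hash (recomputed tag): even-index sum = 475 mod 256 = 219; odd-index sum = 314 mod 256 = 58 → db 3a.
Recomputed tag = db3a; claimed = db6f → mismatch.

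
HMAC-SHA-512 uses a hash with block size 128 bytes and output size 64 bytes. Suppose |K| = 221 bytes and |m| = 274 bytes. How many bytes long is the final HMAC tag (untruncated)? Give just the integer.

64

The tag is one SHA-512 digest: 64 bytes.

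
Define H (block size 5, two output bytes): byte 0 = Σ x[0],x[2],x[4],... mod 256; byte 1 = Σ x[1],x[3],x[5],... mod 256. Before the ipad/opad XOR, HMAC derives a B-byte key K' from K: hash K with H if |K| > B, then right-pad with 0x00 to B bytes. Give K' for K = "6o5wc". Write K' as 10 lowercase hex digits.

Key "6o5wc" = 36 6f 35 77 63 is exactly B = 5 bytes: K' = 36 6f 35 77 63.

366f357763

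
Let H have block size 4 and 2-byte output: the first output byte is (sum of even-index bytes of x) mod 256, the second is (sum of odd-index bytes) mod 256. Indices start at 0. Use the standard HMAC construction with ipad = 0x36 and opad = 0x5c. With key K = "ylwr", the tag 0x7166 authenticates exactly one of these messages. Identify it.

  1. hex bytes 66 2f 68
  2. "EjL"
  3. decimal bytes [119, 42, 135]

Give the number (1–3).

Key "ylwr" = 79 6c 77 72 is exactly B = 4 bytes: K' = 79 6c 77 72.
K' ⊕ ipad = 4f 5a 41 44; K' ⊕ opad = 25 30 2b 2e.
m1: inner = H(4f 5a 41 44 66 2f 68) = 5e cd; tag = H(25 30 2b 2e 5e cd) = ae2b
m2: inner = H(4f 5a 41 44 45 6a 4c) = 21 08; tag = H(25 30 2b 2e 21 08) = 7166 ← matches
m3: inner = H(4f 5a 41 44 77 2a 87) = 8e c8; tag = H(25 30 2b 2e 8e c8) = de26

2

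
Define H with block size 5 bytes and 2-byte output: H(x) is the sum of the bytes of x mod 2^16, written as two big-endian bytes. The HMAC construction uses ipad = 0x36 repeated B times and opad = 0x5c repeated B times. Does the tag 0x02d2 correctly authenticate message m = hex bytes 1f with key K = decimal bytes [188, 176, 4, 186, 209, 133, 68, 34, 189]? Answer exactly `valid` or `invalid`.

Key decimal bytes [188, 176, 4, 186, 209, 133, 68, 34, 189] = bc b0 04 ba d1 85 44 22 bd is 9 bytes > B = 5, so hash it first: H(key) = 04 a3, then zero-pad to 5 bytes: K' = 04 a3 00 00 00.
K' ⊕ ipad = 32 95 36 36 36; K' ⊕ opad = 58 ff 5c 5c 5c.
Inner hash: sum = 50+149+54+54+54+31 = 392 → 01 88.
Outer hash (recomputed tag): sum = 88+255+92+92+92+1+136 = 756 → 02 f4.
Recomputed tag = 02f4; claimed = 02d2 → mismatch.

invalid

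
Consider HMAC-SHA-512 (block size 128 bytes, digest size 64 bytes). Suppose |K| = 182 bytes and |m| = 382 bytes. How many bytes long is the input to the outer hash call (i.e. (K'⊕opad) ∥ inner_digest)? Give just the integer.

192

Key is 182 > 128 bytes, so it is hashed to 64 bytes then zero-padded to 128: |K'| = 128.
Outer input = (K'⊕opad) ∥ H(inner) → 128 + 64 = 192 bytes.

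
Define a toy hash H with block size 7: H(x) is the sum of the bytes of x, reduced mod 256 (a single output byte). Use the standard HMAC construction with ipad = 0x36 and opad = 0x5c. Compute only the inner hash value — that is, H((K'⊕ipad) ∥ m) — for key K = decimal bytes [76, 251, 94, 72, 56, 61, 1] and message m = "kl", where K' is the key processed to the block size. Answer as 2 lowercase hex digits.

Key decimal bytes [76, 251, 94, 72, 56, 61, 1] = 4c fb 5e 48 38 3d 01 is exactly B = 7 bytes: K' = 4c fb 5e 48 38 3d 01.
K' ⊕ ipad = 7a cd 68 7e 0e 0b 37.
Inner input = 7a cd 68 7e 0e 0b 37 ∥ 6b 6c.
Inner hash: sum = 122+205+104+126+14+11+55+107+108 = 852; mod 256 = 84 → 54.

54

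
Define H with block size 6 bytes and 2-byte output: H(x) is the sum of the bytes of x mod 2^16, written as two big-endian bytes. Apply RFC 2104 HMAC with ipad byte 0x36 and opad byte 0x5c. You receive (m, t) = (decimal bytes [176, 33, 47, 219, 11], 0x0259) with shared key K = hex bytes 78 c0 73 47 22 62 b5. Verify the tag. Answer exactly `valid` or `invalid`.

Key hex bytes 78 c0 73 47 22 62 b5 is 7 bytes > B = 6, so hash it first: H(key) = 03 2b, then zero-pad to 6 bytes: K' = 03 2b 00 00 00 00.
K' ⊕ ipad = 35 1d 36 36 36 36; K' ⊕ opad = 5f 77 5c 5c 5c 5c.
Inner hash: sum = 53+29+54+54+54+54+176+33+47+219+11 = 784 → 03 10.
Outer hash (recomputed tag): sum = 95+119+92+92+92+92+3+16 = 601 → 02 59.
Recomputed tag = 0259; claimed = 0259 → match.

valid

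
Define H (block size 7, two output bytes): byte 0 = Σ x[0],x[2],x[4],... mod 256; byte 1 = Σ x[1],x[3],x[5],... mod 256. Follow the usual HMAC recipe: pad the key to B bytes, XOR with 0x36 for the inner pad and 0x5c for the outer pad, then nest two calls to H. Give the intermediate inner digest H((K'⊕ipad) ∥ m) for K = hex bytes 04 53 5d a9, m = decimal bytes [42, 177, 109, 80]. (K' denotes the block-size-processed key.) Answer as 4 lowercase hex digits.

0ad1

Key hex bytes 04 53 5d a9 is 4 bytes ≤ B = 7; zero-pad to 7 bytes: K' = 04 53 5d a9 00 00 00.
K' ⊕ ipad = 32 65 6b 9f 36 36 36.
Inner input = 32 65 6b 9f 36 36 36 ∥ 2a b1 6d 50.
Inner hash: even-index sum = 522 mod 256 = 10; odd-index sum = 465 mod 256 = 209 → 0a d1.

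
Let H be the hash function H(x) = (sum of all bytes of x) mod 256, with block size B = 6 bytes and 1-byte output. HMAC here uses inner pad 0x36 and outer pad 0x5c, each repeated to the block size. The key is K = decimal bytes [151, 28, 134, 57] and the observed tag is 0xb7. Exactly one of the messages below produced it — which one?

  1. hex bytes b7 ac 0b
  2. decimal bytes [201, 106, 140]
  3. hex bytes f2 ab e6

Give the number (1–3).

2

Key decimal bytes [151, 28, 134, 57] = 97 1c 86 39 is 4 bytes ≤ B = 6; zero-pad to 6 bytes: K' = 97 1c 86 39 00 00.
K' ⊕ ipad = a1 2a b0 0f 36 36; K' ⊕ opad = cb 40 da 65 5c 5c.
m1: inner = H(a1 2a b0 0f 36 36 b7 ac 0b) = 64; tag = H(cb 40 da 65 5c 5c 64) = 66
m2: inner = H(a1 2a b0 0f 36 36 c9 6a 8c) = b5; tag = H(cb 40 da 65 5c 5c b5) = b7 ← matches
m3: inner = H(a1 2a b0 0f 36 36 f2 ab e6) = 79; tag = H(cb 40 da 65 5c 5c 79) = 7b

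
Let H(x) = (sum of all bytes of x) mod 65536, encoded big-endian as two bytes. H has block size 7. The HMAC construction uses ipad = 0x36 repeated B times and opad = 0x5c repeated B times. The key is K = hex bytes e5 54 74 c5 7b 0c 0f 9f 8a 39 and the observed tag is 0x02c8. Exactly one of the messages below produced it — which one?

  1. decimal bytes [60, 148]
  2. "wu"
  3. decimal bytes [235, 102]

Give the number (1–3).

Key hex bytes e5 54 74 c5 7b 0c 0f 9f 8a 39 is 10 bytes > B = 7, so hash it first: H(key) = 04 6a, then zero-pad to 7 bytes: K' = 04 6a 00 00 00 00 00.
K' ⊕ ipad = 32 5c 36 36 36 36 36; K' ⊕ opad = 58 36 5c 5c 5c 5c 5c.
m1: inner = H(32 5c 36 36 36 36 36 3c 94) = 02 6c; tag = H(58 36 5c 5c 5c 5c 5c 02 6c) = 02c8 ← matches
m2: inner = H(32 5c 36 36 36 36 36 77 75) = 02 88; tag = H(58 36 5c 5c 5c 5c 5c 02 88) = 02e4
m3: inner = H(32 5c 36 36 36 36 36 eb 66) = 02 ed; tag = H(58 36 5c 5c 5c 5c 5c 02 ed) = 0349

1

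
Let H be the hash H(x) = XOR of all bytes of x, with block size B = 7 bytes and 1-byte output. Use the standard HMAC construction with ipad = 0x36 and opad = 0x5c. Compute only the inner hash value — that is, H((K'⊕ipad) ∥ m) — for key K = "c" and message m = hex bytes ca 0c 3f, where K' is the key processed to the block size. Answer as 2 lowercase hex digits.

Key "c" = 63 is 1 byte ≤ B = 7; zero-pad to 7 bytes: K' = 63 00 00 00 00 00 00.
K' ⊕ ipad = 55 36 36 36 36 36 36.
Inner input = 55 36 36 36 36 36 36 ∥ ca 0c 3f.
Inner hash: XOR 55⊕36⊕36⊕36⊕36⊕36⊕36⊕ca⊕0c⊕3f = ac.

ac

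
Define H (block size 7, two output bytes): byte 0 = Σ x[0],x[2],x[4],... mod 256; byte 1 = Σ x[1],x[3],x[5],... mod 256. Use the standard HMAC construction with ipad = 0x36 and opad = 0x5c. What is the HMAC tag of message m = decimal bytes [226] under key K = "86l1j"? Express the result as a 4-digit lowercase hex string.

452d

Key "86l1j" = 38 36 6c 31 6a is 5 bytes ≤ B = 7; zero-pad to 7 bytes: K' = 38 36 6c 31 6a 00 00.
K' ⊕ ipad = 0e 00 5a 07 5c 36 36.  K' ⊕ opad = 64 6a 30 6d 36 5c 5c.
Inner input = (K'⊕ipad) ∥ m = 0e 00 5a 07 5c 36 36 ∥ e2.
Inner hash: even-index sum = 250 mod 256 = 250; odd-index sum = 287 mod 256 = 31 → fa 1f.
Outer input = (K'⊕opad) ∥ inner = 64 6a 30 6d 36 5c 5c ∥ fa 1f.
Outer hash (tag): even-index sum = 325 mod 256 = 69; odd-index sum = 557 mod 256 = 45 → 45 2d.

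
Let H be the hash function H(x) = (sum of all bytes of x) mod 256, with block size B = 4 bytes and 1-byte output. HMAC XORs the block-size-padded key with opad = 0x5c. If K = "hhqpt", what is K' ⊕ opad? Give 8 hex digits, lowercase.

Key "hhqpt" = 68 68 71 70 74 is 5 bytes > B = 4, so hash it first: H(key) = 25, then zero-pad to 4 bytes: K' = 25 00 00 00.
XOR each byte with 0x5c: 25⊕5c=79, 00⊕5c=5c, 00⊕5c=5c, 00⊕5c=5c.

795c5c5c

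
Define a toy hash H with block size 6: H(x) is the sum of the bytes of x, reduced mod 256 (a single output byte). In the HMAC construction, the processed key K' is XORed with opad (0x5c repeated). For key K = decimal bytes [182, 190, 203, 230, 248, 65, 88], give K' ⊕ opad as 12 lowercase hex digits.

ea5c5c5c5c5c

Key decimal bytes [182, 190, 203, 230, 248, 65, 88] = b6 be cb e6 f8 41 58 is 7 bytes > B = 6, so hash it first: H(key) = b6, then zero-pad to 6 bytes: K' = b6 00 00 00 00 00.
XOR each byte with 0x5c: b6⊕5c=ea, 00⊕5c=5c, 00⊕5c=5c, 00⊕5c=5c, 00⊕5c=5c, 00⊕5c=5c.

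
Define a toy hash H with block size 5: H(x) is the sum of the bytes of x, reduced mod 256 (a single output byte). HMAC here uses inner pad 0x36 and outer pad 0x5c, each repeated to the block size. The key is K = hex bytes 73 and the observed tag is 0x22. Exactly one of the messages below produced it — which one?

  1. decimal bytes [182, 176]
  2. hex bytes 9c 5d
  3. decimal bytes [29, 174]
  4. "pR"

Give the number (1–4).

Key hex bytes 73 is 1 byte ≤ B = 5; zero-pad to 5 bytes: K' = 73 00 00 00 00.
K' ⊕ ipad = 45 36 36 36 36; K' ⊕ opad = 2f 5c 5c 5c 5c.
m1: inner = H(45 36 36 36 36 b6 b0) = 83; tag = H(2f 5c 5c 5c 5c 83) = 22 ← matches
m2: inner = H(45 36 36 36 36 9c 5d) = 16; tag = H(2f 5c 5c 5c 5c 16) = b5
m3: inner = H(45 36 36 36 36 1d ae) = e8; tag = H(2f 5c 5c 5c 5c e8) = 87
m4: inner = H(45 36 36 36 36 70 52) = df; tag = H(2f 5c 5c 5c 5c df) = 7e

1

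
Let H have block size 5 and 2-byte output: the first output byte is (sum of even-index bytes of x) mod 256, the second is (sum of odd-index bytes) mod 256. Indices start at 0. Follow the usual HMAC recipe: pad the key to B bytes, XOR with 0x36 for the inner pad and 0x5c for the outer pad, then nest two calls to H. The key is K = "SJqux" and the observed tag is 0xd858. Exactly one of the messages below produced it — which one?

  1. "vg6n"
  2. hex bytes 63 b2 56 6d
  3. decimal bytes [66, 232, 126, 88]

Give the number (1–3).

2

Key "SJqux" = 53 4a 71 75 78 is exactly B = 5 bytes: K' = 53 4a 71 75 78.
K' ⊕ ipad = 65 7c 47 43 4e; K' ⊕ opad = 0f 16 2d 29 24.
m1: inner = H(65 7c 47 43 4e 76 67 36 6e) = cf 6b; tag = H(0f 16 2d 29 24 cf 6b) = cb0e
m2: inner = H(65 7c 47 43 4e 63 b2 56 6d) = 19 78; tag = H(0f 16 2d 29 24 19 78) = d858 ← matches
m3: inner = H(65 7c 47 43 4e 42 e8 7e 58) = 3a 7f; tag = H(0f 16 2d 29 24 3a 7f) = df79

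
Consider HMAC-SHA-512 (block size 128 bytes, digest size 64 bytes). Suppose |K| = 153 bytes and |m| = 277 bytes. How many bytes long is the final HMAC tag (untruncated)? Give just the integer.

The tag is one SHA-512 digest: 64 bytes.

64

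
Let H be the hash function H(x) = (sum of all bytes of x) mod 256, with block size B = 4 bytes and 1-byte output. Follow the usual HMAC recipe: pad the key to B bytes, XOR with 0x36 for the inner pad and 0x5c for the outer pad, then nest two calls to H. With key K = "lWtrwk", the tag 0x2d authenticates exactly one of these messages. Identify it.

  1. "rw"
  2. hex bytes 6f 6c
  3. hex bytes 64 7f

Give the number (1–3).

Key "lWtrwk" = 6c 57 74 72 77 6b is 6 bytes > B = 4, so hash it first: H(key) = 8b, then zero-pad to 4 bytes: K' = 8b 00 00 00.
K' ⊕ ipad = bd 36 36 36; K' ⊕ opad = d7 5c 5c 5c.
m1: inner = H(bd 36 36 36 72 77) = 48; tag = H(d7 5c 5c 5c 48) = 33
m2: inner = H(bd 36 36 36 6f 6c) = 3a; tag = H(d7 5c 5c 5c 3a) = 25
m3: inner = H(bd 36 36 36 64 7f) = 42; tag = H(d7 5c 5c 5c 42) = 2d ← matches

3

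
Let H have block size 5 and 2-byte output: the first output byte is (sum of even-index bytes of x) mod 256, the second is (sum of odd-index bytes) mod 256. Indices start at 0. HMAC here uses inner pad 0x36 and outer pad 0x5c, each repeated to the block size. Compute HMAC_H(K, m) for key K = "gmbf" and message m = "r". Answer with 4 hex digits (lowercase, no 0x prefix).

f246

Key "gmbf" = 67 6d 62 66 is 4 bytes ≤ B = 5; zero-pad to 5 bytes: K' = 67 6d 62 66 00.
K' ⊕ ipad = 51 5b 54 50 36.  K' ⊕ opad = 3b 31 3e 3a 5c.
Inner input = (K'⊕ipad) ∥ m = 51 5b 54 50 36 ∥ 72.
Inner hash: even-index sum = 219 mod 256 = 219; odd-index sum = 285 mod 256 = 29 → db 1d.
Outer input = (K'⊕opad) ∥ inner = 3b 31 3e 3a 5c ∥ db 1d.
Outer hash (tag): even-index sum = 242 mod 256 = 242; odd-index sum = 326 mod 256 = 70 → f2 46.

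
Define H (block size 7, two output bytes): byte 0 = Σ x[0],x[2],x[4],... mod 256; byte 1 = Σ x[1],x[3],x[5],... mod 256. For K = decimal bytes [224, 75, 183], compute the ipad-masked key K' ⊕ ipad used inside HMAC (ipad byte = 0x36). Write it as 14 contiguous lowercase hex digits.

d67d8136363636

Key decimal bytes [224, 75, 183] = e0 4b b7 is 3 bytes ≤ B = 7; zero-pad to 7 bytes: K' = e0 4b b7 00 00 00 00.
XOR each byte with 0x36: e0⊕36=d6, 4b⊕36=7d, b7⊕36=81, 00⊕36=36, 00⊕36=36, 00⊕36=36, 00⊕36=36.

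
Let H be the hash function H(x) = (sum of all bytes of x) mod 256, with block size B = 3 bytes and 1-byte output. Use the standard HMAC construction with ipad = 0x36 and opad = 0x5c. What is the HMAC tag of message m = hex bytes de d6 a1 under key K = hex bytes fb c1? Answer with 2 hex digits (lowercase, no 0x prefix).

Key hex bytes fb c1 is 2 bytes ≤ B = 3; zero-pad to 3 bytes: K' = fb c1 00.
K' ⊕ ipad = cd f7 36.  K' ⊕ opad = a7 9d 5c.
Inner input = (K'⊕ipad) ∥ m = cd f7 36 ∥ de d6 a1.
Inner hash: sum = 205+247+54+222+214+161 = 1103; mod 256 = 79 → 4f.
Outer input = (K'⊕opad) ∥ inner = a7 9d 5c ∥ 4f.
Outer hash (tag): sum = 167+157+92+79 = 495; mod 256 = 239 → ef.

ef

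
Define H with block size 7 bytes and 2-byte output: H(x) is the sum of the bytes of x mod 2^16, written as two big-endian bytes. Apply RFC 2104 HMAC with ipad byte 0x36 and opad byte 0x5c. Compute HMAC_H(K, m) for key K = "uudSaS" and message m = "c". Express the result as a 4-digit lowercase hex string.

01d5

Key "uudSaS" = 75 75 64 53 61 53 is 6 bytes ≤ B = 7; zero-pad to 7 bytes: K' = 75 75 64 53 61 53 00.
K' ⊕ ipad = 43 43 52 65 57 65 36.  K' ⊕ opad = 29 29 38 0f 3d 0f 5c.
Inner input = (K'⊕ipad) ∥ m = 43 43 52 65 57 65 36 ∥ 63.
Inner hash: sum = 67+67+82+101+87+101+54+99 = 658 → 02 92.
Outer input = (K'⊕opad) ∥ inner = 29 29 38 0f 3d 0f 5c ∥ 02 92.
Outer hash (tag): sum = 41+41+56+15+61+15+92+2+146 = 469 → 01 d5.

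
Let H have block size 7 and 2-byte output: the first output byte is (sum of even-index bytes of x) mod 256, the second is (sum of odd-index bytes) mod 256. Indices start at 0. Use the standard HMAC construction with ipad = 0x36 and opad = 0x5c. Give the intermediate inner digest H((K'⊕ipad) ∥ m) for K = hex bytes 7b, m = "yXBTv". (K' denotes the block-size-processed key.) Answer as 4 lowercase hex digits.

Key hex bytes 7b is 1 byte ≤ B = 7; zero-pad to 7 bytes: K' = 7b 00 00 00 00 00 00.
K' ⊕ ipad = 4d 36 36 36 36 36 36.
Inner input = 4d 36 36 36 36 36 36 ∥ 79 58 42 54 76.
Inner hash: even-index sum = 411 mod 256 = 155; odd-index sum = 467 mod 256 = 211 → 9b d3.

9bd3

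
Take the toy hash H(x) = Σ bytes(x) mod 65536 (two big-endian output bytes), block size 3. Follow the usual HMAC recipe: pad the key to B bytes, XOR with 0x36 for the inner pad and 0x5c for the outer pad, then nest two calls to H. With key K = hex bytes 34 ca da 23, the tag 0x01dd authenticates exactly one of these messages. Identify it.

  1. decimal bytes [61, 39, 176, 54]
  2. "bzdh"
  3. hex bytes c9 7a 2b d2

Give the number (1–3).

3

Key hex bytes 34 ca da 23 is 4 bytes > B = 3, so hash it first: H(key) = 01 fb, then zero-pad to 3 bytes: K' = 01 fb 00.
K' ⊕ ipad = 37 cd 36; K' ⊕ opad = 5d a7 5c.
m1: inner = H(37 cd 36 3d 27 b0 36) = 02 84; tag = H(5d a7 5c 02 84) = 01e6
m2: inner = H(37 cd 36 62 7a 64 68) = 02 e2; tag = H(5d a7 5c 02 e2) = 0244
m3: inner = H(37 cd 36 c9 7a 2b d2) = 03 7a; tag = H(5d a7 5c 03 7a) = 01dd ← matches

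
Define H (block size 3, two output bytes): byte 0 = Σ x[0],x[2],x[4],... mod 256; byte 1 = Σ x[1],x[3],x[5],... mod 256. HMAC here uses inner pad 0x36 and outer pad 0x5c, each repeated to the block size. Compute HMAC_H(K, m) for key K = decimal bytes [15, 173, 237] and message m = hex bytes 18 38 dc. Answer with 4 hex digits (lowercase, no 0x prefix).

933d

Key decimal bytes [15, 173, 237] = 0f ad ed is exactly B = 3 bytes: K' = 0f ad ed.
K' ⊕ ipad = 39 9b db.  K' ⊕ opad = 53 f1 b1.
Inner input = (K'⊕ipad) ∥ m = 39 9b db ∥ 18 38 dc.
Inner hash: even-index sum = 332 mod 256 = 76; odd-index sum = 399 mod 256 = 143 → 4c 8f.
Outer input = (K'⊕opad) ∥ inner = 53 f1 b1 ∥ 4c 8f.
Outer hash (tag): even-index sum = 403 mod 256 = 147; odd-index sum = 317 mod 256 = 61 → 93 3d.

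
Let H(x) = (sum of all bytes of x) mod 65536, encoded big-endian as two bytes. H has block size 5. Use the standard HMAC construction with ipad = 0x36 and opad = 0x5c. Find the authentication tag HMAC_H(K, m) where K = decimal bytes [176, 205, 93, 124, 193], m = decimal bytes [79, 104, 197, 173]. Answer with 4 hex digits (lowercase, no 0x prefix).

0296

Key decimal bytes [176, 205, 93, 124, 193] = b0 cd 5d 7c c1 is exactly B = 5 bytes: K' = b0 cd 5d 7c c1.
K' ⊕ ipad = 86 fb 6b 4a f7.  K' ⊕ opad = ec 91 01 20 9d.
Inner input = (K'⊕ipad) ∥ m = 86 fb 6b 4a f7 ∥ 4f 68 c5 ad.
Inner hash: sum = 134+251+107+74+247+79+104+197+173 = 1366 → 05 56.
Outer input = (K'⊕opad) ∥ inner = ec 91 01 20 9d ∥ 05 56.
Outer hash (tag): sum = 236+145+1+32+157+5+86 = 662 → 02 96.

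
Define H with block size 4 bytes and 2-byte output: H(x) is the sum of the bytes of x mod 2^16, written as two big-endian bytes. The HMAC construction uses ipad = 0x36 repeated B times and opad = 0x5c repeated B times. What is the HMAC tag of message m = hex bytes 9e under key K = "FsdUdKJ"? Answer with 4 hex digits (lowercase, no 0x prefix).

Key "FsdUdKJ" = 46 73 64 55 64 4b 4a is 7 bytes > B = 4, so hash it first: H(key) = 02 6b, then zero-pad to 4 bytes: K' = 02 6b 00 00.
K' ⊕ ipad = 34 5d 36 36.  K' ⊕ opad = 5e 37 5c 5c.
Inner input = (K'⊕ipad) ∥ m = 34 5d 36 36 ∥ 9e.
Inner hash: sum = 52+93+54+54+158 = 411 → 01 9b.
Outer input = (K'⊕opad) ∥ inner = 5e 37 5c 5c ∥ 01 9b.
Outer hash (tag): sum = 94+55+92+92+1+155 = 489 → 01 e9.

01e9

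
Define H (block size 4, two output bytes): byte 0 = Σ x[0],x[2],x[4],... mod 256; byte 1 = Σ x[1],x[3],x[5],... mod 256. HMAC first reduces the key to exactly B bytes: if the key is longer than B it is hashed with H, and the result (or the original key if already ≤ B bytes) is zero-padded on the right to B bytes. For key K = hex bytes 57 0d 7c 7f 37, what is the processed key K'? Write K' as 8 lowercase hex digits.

0a8c0000

|K| = 5 > B = 4, so first hash the key.
H(K): even-index sum = 266 mod 256 = 10; odd-index sum = 140 mod 256 = 140 → 0a 8c.
Zero-pad H(K) = 0a 8c to 4 bytes: K' = 0a 8c 00 00.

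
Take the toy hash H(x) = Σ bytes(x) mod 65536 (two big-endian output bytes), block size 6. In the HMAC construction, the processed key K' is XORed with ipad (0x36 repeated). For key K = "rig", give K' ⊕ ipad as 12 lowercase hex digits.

445f51363636

Key "rig" = 72 69 67 is 3 bytes ≤ B = 6; zero-pad to 6 bytes: K' = 72 69 67 00 00 00.
XOR each byte with 0x36: 72⊕36=44, 69⊕36=5f, 67⊕36=51, 00⊕36=36, 00⊕36=36, 00⊕36=36.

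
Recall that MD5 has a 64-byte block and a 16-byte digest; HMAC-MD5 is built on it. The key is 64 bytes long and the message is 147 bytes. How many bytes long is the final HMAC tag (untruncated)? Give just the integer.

The tag is one MD5 digest: 16 bytes.

16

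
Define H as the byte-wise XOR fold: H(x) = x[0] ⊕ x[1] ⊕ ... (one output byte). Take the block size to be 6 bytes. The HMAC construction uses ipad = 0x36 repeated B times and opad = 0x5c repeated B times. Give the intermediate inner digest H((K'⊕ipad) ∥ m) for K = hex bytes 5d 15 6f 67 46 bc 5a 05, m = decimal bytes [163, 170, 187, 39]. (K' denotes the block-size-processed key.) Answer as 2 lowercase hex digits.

Key hex bytes 5d 15 6f 67 46 bc 5a 05 is 8 bytes > B = 6, so hash it first: H(key) = e5, then zero-pad to 6 bytes: K' = e5 00 00 00 00 00.
K' ⊕ ipad = d3 36 36 36 36 36.
Inner input = d3 36 36 36 36 36 ∥ a3 aa bb 27.
Inner hash: XOR d3⊕36⊕36⊕36⊕36⊕36⊕a3⊕aa⊕bb⊕27 = 70.

70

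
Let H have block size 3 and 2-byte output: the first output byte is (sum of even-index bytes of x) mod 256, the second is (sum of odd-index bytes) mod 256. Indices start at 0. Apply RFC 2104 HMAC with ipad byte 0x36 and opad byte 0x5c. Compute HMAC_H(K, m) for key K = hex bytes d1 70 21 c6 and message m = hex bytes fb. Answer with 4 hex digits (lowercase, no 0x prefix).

0564

Key hex bytes d1 70 21 c6 is 4 bytes > B = 3, so hash it first: H(key) = f2 36, then zero-pad to 3 bytes: K' = f2 36 00.
K' ⊕ ipad = c4 00 36.  K' ⊕ opad = ae 6a 5c.
Inner input = (K'⊕ipad) ∥ m = c4 00 36 ∥ fb.
Inner hash: even-index sum = 250 mod 256 = 250; odd-index sum = 251 mod 256 = 251 → fa fb.
Outer input = (K'⊕opad) ∥ inner = ae 6a 5c ∥ fa fb.
Outer hash (tag): even-index sum = 517 mod 256 = 5; odd-index sum = 356 mod 256 = 100 → 05 64.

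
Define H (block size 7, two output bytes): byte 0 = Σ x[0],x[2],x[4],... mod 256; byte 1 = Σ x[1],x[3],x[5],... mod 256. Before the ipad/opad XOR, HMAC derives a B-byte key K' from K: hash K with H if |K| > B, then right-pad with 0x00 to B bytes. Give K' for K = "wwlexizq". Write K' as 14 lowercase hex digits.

d5b60000000000

|K| = 8 > B = 7, so first hash the key.
H(K): even-index sum = 469 mod 256 = 213; odd-index sum = 438 mod 256 = 182 → d5 b6.
Zero-pad H(K) = d5 b6 to 7 bytes: K' = d5 b6 00 00 00 00 00.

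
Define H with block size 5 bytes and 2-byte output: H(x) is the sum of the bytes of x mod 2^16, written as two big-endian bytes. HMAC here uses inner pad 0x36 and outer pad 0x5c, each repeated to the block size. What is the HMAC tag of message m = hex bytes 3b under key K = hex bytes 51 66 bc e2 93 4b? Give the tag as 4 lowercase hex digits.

01fa

Key hex bytes 51 66 bc e2 93 4b is 6 bytes > B = 5, so hash it first: H(key) = 03 33, then zero-pad to 5 bytes: K' = 03 33 00 00 00.
K' ⊕ ipad = 35 05 36 36 36.  K' ⊕ opad = 5f 6f 5c 5c 5c.
Inner input = (K'⊕ipad) ∥ m = 35 05 36 36 36 ∥ 3b.
Inner hash: sum = 53+5+54+54+54+59 = 279 → 01 17.
Outer input = (K'⊕opad) ∥ inner = 5f 6f 5c 5c 5c ∥ 01 17.
Outer hash (tag): sum = 95+111+92+92+92+1+23 = 506 → 01 fa.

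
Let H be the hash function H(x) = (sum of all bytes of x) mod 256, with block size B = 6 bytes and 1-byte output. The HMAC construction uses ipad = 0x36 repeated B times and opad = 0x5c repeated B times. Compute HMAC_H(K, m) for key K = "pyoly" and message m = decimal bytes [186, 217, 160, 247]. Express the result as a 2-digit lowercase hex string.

Key "pyoly" = 70 79 6f 6c 79 is 5 bytes ≤ B = 6; zero-pad to 6 bytes: K' = 70 79 6f 6c 79 00.
K' ⊕ ipad = 46 4f 59 5a 4f 36.  K' ⊕ opad = 2c 25 33 30 25 5c.
Inner input = (K'⊕ipad) ∥ m = 46 4f 59 5a 4f 36 ∥ ba d9 a0 f7.
Inner hash: sum = 70+79+89+90+79+54+186+217+160+247 = 1271; mod 256 = 247 → f7.
Outer input = (K'⊕opad) ∥ inner = 2c 25 33 30 25 5c ∥ f7.
Outer hash (tag): sum = 44+37+51+48+37+92+247 = 556; mod 256 = 44 → 2c.

2c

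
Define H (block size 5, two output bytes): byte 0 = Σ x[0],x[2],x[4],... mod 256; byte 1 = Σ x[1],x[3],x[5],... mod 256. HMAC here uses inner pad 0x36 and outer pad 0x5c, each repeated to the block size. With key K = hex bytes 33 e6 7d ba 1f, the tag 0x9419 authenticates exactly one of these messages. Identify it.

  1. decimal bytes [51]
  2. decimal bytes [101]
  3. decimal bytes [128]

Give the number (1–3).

2

Key hex bytes 33 e6 7d ba 1f is exactly B = 5 bytes: K' = 33 e6 7d ba 1f.
K' ⊕ ipad = 05 d0 4b 8c 29; K' ⊕ opad = 6f ba 21 e6 43.
m1: inner = H(05 d0 4b 8c 29 33) = 79 8f; tag = H(6f ba 21 e6 43 79 8f) = 6219
m2: inner = H(05 d0 4b 8c 29 65) = 79 c1; tag = H(6f ba 21 e6 43 79 c1) = 9419 ← matches
m3: inner = H(05 d0 4b 8c 29 80) = 79 dc; tag = H(6f ba 21 e6 43 79 dc) = af19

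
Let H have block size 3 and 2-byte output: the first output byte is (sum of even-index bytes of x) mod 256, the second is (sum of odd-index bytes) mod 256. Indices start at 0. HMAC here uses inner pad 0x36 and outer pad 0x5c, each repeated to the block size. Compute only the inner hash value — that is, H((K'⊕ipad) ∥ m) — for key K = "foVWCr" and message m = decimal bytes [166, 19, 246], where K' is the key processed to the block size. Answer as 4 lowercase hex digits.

Key "foVWCr" = 66 6f 56 57 43 72 is 6 bytes > B = 3, so hash it first: H(key) = ff 38, then zero-pad to 3 bytes: K' = ff 38 00.
K' ⊕ ipad = c9 0e 36.
Inner input = c9 0e 36 ∥ a6 13 f6.
Inner hash: even-index sum = 274 mod 256 = 18; odd-index sum = 426 mod 256 = 170 → 12 aa.

12aa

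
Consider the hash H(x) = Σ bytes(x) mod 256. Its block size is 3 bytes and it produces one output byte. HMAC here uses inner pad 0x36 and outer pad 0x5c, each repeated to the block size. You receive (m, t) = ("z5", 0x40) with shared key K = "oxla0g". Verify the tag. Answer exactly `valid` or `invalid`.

invalid

Key "oxla0g" = 6f 78 6c 61 30 67 is 6 bytes > B = 3, so hash it first: H(key) = 4b, then zero-pad to 3 bytes: K' = 4b 00 00.
K' ⊕ ipad = 7d 36 36; K' ⊕ opad = 17 5c 5c.
Inner hash: sum = 125+54+54+122+53 = 408; mod 256 = 152 → 98.
Outer hash (recomputed tag): sum = 23+92+92+152 = 359; mod 256 = 103 → 67.
Recomputed tag = 67; claimed = 40 → mismatch.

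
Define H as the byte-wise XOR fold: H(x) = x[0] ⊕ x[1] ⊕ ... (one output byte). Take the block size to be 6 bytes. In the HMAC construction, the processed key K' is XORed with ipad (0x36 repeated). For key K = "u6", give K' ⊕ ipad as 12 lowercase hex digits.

430036363636

Key "u6" = 75 36 is 2 bytes ≤ B = 6; zero-pad to 6 bytes: K' = 75 36 00 00 00 00.
XOR each byte with 0x36: 75⊕36=43, 36⊕36=00, 00⊕36=36, 00⊕36=36, 00⊕36=36, 00⊕36=36.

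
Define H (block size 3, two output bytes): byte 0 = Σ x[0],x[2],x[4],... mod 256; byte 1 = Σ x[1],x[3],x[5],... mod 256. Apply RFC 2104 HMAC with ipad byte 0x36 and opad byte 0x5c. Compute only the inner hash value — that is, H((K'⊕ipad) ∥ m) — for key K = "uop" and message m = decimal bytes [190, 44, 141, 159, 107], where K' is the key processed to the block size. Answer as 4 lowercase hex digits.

540f

Key "uop" = 75 6f 70 is exactly B = 3 bytes: K' = 75 6f 70.
K' ⊕ ipad = 43 59 46.
Inner input = 43 59 46 ∥ be 2c 8d 9f 6b.
Inner hash: even-index sum = 340 mod 256 = 84; odd-index sum = 527 mod 256 = 15 → 54 0f.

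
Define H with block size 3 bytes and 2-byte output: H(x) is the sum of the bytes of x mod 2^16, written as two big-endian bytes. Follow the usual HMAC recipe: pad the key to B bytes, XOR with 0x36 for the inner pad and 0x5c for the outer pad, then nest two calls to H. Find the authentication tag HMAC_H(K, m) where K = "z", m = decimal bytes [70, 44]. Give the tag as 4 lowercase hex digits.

0109

Key "z" = 7a is 1 byte ≤ B = 3; zero-pad to 3 bytes: K' = 7a 00 00.
K' ⊕ ipad = 4c 36 36.  K' ⊕ opad = 26 5c 5c.
Inner input = (K'⊕ipad) ∥ m = 4c 36 36 ∥ 46 2c.
Inner hash: sum = 76+54+54+70+44 = 298 → 01 2a.
Outer input = (K'⊕opad) ∥ inner = 26 5c 5c ∥ 01 2a.
Outer hash (tag): sum = 38+92+92+1+42 = 265 → 01 09.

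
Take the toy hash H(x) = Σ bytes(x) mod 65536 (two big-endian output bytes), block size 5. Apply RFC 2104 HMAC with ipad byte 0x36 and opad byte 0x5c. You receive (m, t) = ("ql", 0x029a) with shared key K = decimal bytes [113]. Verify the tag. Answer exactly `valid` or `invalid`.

valid

Key decimal bytes [113] = 71 is 1 byte ≤ B = 5; zero-pad to 5 bytes: K' = 71 00 00 00 00.
K' ⊕ ipad = 47 36 36 36 36; K' ⊕ opad = 2d 5c 5c 5c 5c.
Inner hash: sum = 71+54+54+54+54+113+108 = 508 → 01 fc.
Outer hash (recomputed tag): sum = 45+92+92+92+92+1+252 = 666 → 02 9a.
Recomputed tag = 029a; claimed = 029a → match.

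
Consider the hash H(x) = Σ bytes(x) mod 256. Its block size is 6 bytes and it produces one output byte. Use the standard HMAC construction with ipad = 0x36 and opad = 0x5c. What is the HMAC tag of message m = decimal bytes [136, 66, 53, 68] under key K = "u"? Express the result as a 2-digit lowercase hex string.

Key "u" = 75 is 1 byte ≤ B = 6; zero-pad to 6 bytes: K' = 75 00 00 00 00 00.
K' ⊕ ipad = 43 36 36 36 36 36.  K' ⊕ opad = 29 5c 5c 5c 5c 5c.
Inner input = (K'⊕ipad) ∥ m = 43 36 36 36 36 36 ∥ 88 42 35 44.
Inner hash: sum = 67+54+54+54+54+54+136+66+53+68 = 660; mod 256 = 148 → 94.
Outer input = (K'⊕opad) ∥ inner = 29 5c 5c 5c 5c 5c ∥ 94.
Outer hash (tag): sum = 41+92+92+92+92+92+148 = 649; mod 256 = 137 → 89.

89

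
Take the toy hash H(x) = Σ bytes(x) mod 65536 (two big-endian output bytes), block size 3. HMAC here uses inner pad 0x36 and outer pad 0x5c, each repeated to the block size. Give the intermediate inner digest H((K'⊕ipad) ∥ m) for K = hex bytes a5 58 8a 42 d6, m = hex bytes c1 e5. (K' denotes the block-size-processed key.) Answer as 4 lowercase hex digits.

Key hex bytes a5 58 8a 42 d6 is 5 bytes > B = 3, so hash it first: H(key) = 02 9f, then zero-pad to 3 bytes: K' = 02 9f 00.
K' ⊕ ipad = 34 a9 36.
Inner input = 34 a9 36 ∥ c1 e5.
Inner hash: sum = 52+169+54+193+229 = 697 → 02 b9.

02b9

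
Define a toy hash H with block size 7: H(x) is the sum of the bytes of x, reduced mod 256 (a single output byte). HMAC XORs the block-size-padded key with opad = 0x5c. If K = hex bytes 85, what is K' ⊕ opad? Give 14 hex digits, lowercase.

Key hex bytes 85 is 1 byte ≤ B = 7; zero-pad to 7 bytes: K' = 85 00 00 00 00 00 00.
XOR each byte with 0x5c: 85⊕5c=d9, 00⊕5c=5c, 00⊕5c=5c, 00⊕5c=5c, 00⊕5c=5c, 00⊕5c=5c, 00⊕5c=5c.

d95c5c5c5c5c5c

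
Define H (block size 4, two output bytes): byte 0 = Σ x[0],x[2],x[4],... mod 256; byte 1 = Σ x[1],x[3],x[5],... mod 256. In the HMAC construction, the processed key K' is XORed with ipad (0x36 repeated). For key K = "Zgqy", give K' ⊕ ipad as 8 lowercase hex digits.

6c51474f

Key "Zgqy" = 5a 67 71 79 is exactly B = 4 bytes: K' = 5a 67 71 79.
XOR each byte with 0x36: 5a⊕36=6c, 67⊕36=51, 71⊕36=47, 79⊕36=4f.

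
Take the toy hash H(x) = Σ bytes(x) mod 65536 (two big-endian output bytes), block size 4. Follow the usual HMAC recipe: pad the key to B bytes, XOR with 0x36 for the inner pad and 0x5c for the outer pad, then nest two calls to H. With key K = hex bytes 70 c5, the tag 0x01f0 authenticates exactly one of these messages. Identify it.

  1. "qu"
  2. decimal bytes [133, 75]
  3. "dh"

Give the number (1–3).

3

Key hex bytes 70 c5 is 2 bytes ≤ B = 4; zero-pad to 4 bytes: K' = 70 c5 00 00.
K' ⊕ ipad = 46 f3 36 36; K' ⊕ opad = 2c 99 5c 5c.
m1: inner = H(46 f3 36 36 71 75) = 02 8b; tag = H(2c 99 5c 5c 02 8b) = 020a
m2: inner = H(46 f3 36 36 85 4b) = 02 75; tag = H(2c 99 5c 5c 02 75) = 01f4
m3: inner = H(46 f3 36 36 64 68) = 02 71; tag = H(2c 99 5c 5c 02 71) = 01f0 ← matches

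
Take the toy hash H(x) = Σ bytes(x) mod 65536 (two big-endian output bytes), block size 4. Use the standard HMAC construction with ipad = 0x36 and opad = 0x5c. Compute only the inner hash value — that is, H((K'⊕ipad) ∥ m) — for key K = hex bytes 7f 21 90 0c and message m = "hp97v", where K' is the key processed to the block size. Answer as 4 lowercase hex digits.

02fe

Key hex bytes 7f 21 90 0c is exactly B = 4 bytes: K' = 7f 21 90 0c.
K' ⊕ ipad = 49 17 a6 3a.
Inner input = 49 17 a6 3a ∥ 68 70 39 37 76.
Inner hash: sum = 73+23+166+58+104+112+57+55+118 = 766 → 02 fe.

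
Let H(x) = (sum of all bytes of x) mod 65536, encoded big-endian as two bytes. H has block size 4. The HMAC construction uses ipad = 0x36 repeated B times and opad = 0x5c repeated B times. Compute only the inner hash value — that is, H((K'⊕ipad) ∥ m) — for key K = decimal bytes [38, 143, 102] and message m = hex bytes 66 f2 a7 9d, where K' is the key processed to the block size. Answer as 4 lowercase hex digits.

Key decimal bytes [38, 143, 102] = 26 8f 66 is 3 bytes ≤ B = 4; zero-pad to 4 bytes: K' = 26 8f 66 00.
K' ⊕ ipad = 10 b9 50 36.
Inner input = 10 b9 50 36 ∥ 66 f2 a7 9d.
Inner hash: sum = 16+185+80+54+102+242+167+157 = 1003 → 03 eb.

03eb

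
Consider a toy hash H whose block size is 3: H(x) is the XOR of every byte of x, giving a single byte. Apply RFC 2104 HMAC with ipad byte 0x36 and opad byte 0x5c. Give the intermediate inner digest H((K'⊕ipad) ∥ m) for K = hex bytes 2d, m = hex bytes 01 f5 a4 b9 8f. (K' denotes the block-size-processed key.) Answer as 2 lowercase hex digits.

7d

Key hex bytes 2d is 1 byte ≤ B = 3; zero-pad to 3 bytes: K' = 2d 00 00.
K' ⊕ ipad = 1b 36 36.
Inner input = 1b 36 36 ∥ 01 f5 a4 b9 8f.
Inner hash: XOR 1b⊕36⊕36⊕01⊕f5⊕a4⊕b9⊕8f = 7d.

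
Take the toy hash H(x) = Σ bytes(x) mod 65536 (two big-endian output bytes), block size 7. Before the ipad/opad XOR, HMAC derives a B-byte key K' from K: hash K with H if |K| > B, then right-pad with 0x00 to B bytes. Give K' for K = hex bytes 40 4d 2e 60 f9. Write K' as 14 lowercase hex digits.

404d2e60f90000

Key hex bytes 40 4d 2e 60 f9 is 5 bytes ≤ B = 7; zero-pad to 7 bytes: K' = 40 4d 2e 60 f9 00 00.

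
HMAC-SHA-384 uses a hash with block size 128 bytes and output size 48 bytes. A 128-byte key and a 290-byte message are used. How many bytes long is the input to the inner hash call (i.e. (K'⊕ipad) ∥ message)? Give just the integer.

Key is 128 ≤ 128 bytes, zero-padded: |K'| = 128.
Inner input = (K'⊕ipad) ∥ m → 128 + 290 = 418 bytes.

418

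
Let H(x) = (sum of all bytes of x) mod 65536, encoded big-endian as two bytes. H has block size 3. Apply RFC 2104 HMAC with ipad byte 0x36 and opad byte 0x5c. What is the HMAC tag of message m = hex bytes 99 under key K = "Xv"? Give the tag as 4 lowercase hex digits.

Key "Xv" = 58 76 is 2 bytes ≤ B = 3; zero-pad to 3 bytes: K' = 58 76 00.
K' ⊕ ipad = 6e 40 36.  K' ⊕ opad = 04 2a 5c.
Inner input = (K'⊕ipad) ∥ m = 6e 40 36 ∥ 99.
Inner hash: sum = 110+64+54+153 = 381 → 01 7d.
Outer input = (K'⊕opad) ∥ inner = 04 2a 5c ∥ 01 7d.
Outer hash (tag): sum = 4+42+92+1+125 = 264 → 01 08.

0108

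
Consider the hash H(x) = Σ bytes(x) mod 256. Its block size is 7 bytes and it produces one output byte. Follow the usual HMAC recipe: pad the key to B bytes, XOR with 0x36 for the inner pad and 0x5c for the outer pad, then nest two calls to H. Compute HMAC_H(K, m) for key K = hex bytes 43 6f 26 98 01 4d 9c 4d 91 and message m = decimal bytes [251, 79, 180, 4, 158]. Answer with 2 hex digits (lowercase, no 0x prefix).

7e

Key hex bytes 43 6f 26 98 01 4d 9c 4d 91 is 9 bytes > B = 7, so hash it first: H(key) = 38, then zero-pad to 7 bytes: K' = 38 00 00 00 00 00 00.
K' ⊕ ipad = 0e 36 36 36 36 36 36.  K' ⊕ opad = 64 5c 5c 5c 5c 5c 5c.
Inner input = (K'⊕ipad) ∥ m = 0e 36 36 36 36 36 36 ∥ fb 4f b4 04 9e.
Inner hash: sum = 14+54+54+54+54+54+54+251+79+180+4+158 = 1010; mod 256 = 242 → f2.
Outer input = (K'⊕opad) ∥ inner = 64 5c 5c 5c 5c 5c 5c ∥ f2.
Outer hash (tag): sum = 100+92+92+92+92+92+92+242 = 894; mod 256 = 126 → 7e.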